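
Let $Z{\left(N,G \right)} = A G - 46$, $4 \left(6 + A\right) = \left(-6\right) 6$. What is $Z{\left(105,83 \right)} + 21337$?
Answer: $20046$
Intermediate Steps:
$A = -15$ ($A = -6 + \frac{\left(-6\right) 6}{4} = -6 + \frac{1}{4} \left(-36\right) = -6 - 9 = -15$)
$Z{\left(N,G \right)} = -46 - 15 G$ ($Z{\left(N,G \right)} = - 15 G - 46 = -46 - 15 G$)
$Z{\left(105,83 \right)} + 21337 = \left(-46 - 1245\right) + 21337 = -1291 + 21337 = 20046$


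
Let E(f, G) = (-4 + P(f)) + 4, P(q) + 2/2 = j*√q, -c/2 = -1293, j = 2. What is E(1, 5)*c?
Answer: 2586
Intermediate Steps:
c = 2586 (c = -2*(-1293) = 2586)
P(q) = -1 + 2*√q
E(f, G) = -1 + 2*√f (E(f, G) = (-4 + (-1 + 2*√f)) + 4 = (-5 + 2*√f) + 4 = -1 + 2*√f)
E(1, 5)*c = (-1 + 2*√1)*2586 = (-1 + 2*1)*2586 = (-1 + 2)*2586 = 1*2586 = 2586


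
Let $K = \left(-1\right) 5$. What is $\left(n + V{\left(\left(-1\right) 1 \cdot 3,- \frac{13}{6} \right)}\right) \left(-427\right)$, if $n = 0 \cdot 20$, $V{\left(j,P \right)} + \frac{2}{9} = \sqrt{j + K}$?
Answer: $\frac{854}{9} - 854 i \sqrt{2} \approx 94.889 - 1207.7 i$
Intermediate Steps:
$K = -5$
$V{\left(j,P \right)} = - \frac{2}{9} + \sqrt{-5 + j}$ ($V{\left(j,P \right)} = - \frac{2}{9} + \sqrt{j - 5} = - \frac{2}{9} + \sqrt{-5 + j}$)
$n = 0$
$\left(n + V{\left(\left(-1\right) 1 \cdot 3,- \frac{13}{6} \right)}\right) \left(-427\right) = \left(0 - \left(\frac{2}{9} - \sqrt{-5 + \left(-1\right) 1 \cdot 3}\right)\right) \left(-427\right) = \left(0 - \left(\frac{2}{9} - \sqrt{-5 - 3}\right)\right) \left(-427\right) = \left(0 - \left(\frac{2}{9} - \sqrt{-8}\right)\right) \left(-427\right) = \left(0 - \left(\frac{2}{9} - 2 i \sqrt{2}\right)\right) \left(-427\right) = \left(- \frac{2}{9} + 2 i \sqrt{2}\right) \left(-427\right) = \frac{854}{9} - 854 i \sqrt{2}$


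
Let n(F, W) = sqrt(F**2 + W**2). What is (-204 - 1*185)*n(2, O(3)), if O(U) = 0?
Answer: -778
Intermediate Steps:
(-204 - 1*185)*n(2, O(3)) = (-204 - 1*185)*sqrt(2**2 + 0**2) = (-204 - 185)*sqrt(4 + 0) = -389*sqrt(4) = -389*2 = -778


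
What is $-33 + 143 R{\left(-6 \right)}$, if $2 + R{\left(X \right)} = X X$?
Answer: $4829$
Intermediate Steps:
$R{\left(X \right)} = -2 + X^{2}$ ($R{\left(X \right)} = -2 + X X = -2 + X^{2}$)
$-33 + 143 R{\left(-6 \right)} = -33 + 143 \left(-2 + \left(-6\right)^{2}\right) = -33 + 143 \left(-2 + 36\right) = -33 + 143 \cdot 34 = -33 + 4862 = 4829$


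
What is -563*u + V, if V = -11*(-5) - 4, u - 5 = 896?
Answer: -507212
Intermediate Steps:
u = 901 (u = 5 + 896 = 901)
V = 51 (V = 55 - 4 = 51)
-563*u + V = -563*901 + 51 = -507263 + 51 = -507212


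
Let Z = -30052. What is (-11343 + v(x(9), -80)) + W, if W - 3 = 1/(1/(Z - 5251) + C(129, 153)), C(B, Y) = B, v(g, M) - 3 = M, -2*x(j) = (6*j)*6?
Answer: -51993964559/4554086 ≈ -11417.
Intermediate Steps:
x(j) = -18*j (x(j) = -6*j*6/2 = -18*j)
v(g, M) = 3 + M
W = 13697561/4554086 (W = 3 + 1/(1/(-30052 - 5251) + 129) = 3 + 1/(1/(-35303) + 129) = 3 + 1/(-1/35303 + 129) = 3 + 1/(4554086/35303) = 3 + 35303/4554086 = 13697561/4554086 ≈ 3.0078)
(-11343 + v(x(9), -80)) + W = (-11343 + (3 - 80)) + 13697561/4554086 = (-11343 - 77) + 13697561/4554086 = -11420 + 13697561/4554086 = -51993964559/4554086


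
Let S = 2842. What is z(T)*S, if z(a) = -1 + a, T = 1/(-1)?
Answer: -5684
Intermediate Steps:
T = -1
z(T)*S = (-1 - 1)*2842 = -2*2842 = -5684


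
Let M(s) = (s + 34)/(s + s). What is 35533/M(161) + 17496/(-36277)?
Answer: 415064454682/7074015 ≈ 58675.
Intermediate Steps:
M(s) = (34 + s)/(2*s) (M(s) = (34 + s)/((2*s)) = (34 + s)*(1/(2*s)) = (34 + s)/(2*s))
35533/M(161) + 17496/(-36277) = 35533/(((1/2)*(34 + 161)/161)) + 17496/(-36277) = 35533/(((1/2)*(1/161)*195)) + 17496*(-1/36277) = 35533/(195/322) - 17496/36277 = 35533*(322/195) - 17496/36277 = 11441626/195 - 17496/36277 = 415064454682/7074015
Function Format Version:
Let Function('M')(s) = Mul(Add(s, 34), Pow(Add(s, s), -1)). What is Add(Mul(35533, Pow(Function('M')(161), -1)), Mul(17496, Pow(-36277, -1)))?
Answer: Rational(415064454682, 7074015) ≈ 58675.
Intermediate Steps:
Function('M')(s) = Mul(Rational(1, 2), Pow(s, -1), Add(34, s)) (Function('M')(s) = Mul(Add(34, s), Pow(Mul(2, s), -1)) = Mul(Add(34, s), Mul(Rational(1, 2), Pow(s, -1))) = Mul(Rational(1, 2), Pow(s, -1), Add(34, s)))
Add(Mul(35533, Pow(Function('M')(161), -1)), Mul(17496, Pow(-36277, -1))) = Add(Mul(35533, Pow(Mul(Rational(1, 2), Pow(161, -1), Add(34, 161)), -1)), Mul(17496, Pow(-36277, -1))) = Add(Mul(35533, Pow(Mul(Rational(1, 2), Rational(1, 161), 195), -1)), Mul(17496, Rational(-1, 36277))) = Add(Mul(35533, Pow(Rational(195, 322), -1)), Rational(-17496, 36277)) = Add(Mul(35533, Rational(322, 195)), Rational(-17496, 36277)) = Add(Rational(11441626, 195), Rational(-17496, 36277)) = Rational(415064454682, 7074015)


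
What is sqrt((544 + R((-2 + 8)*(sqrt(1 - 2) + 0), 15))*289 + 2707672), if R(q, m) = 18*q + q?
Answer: sqrt(2864888 + 32946*I) ≈ 1692.6 + 9.732*I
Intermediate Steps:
R(q, m) = 19*q
sqrt((544 + R((-2 + 8)*(sqrt(1 - 2) + 0), 15))*289 + 2707672) = sqrt((544 + 19*((-2 + 8)*(sqrt(1 - 2) + 0)))*289 + 2707672) = sqrt((544 + 19*(6*(sqrt(-1) + 0)))*289 + 2707672) = sqrt((544 + 19*(6*(I + 0)))*289 + 2707672) = sqrt((544 + 19*(6*I))*289 + 2707672) = sqrt((544 + 114*I)*289 + 2707672) = sqrt((157216 + 32946*I) + 2707672) = sqrt(2864888 + 32946*I)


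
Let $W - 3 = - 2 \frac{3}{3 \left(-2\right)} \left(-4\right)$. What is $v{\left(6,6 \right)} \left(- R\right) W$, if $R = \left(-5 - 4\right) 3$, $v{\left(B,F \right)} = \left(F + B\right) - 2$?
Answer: $-270$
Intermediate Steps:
$v{\left(B,F \right)} = -2 + B + F$ ($v{\left(B,F \right)} = \left(B + F\right) - 2 = -2 + B + F$)
$W = -1$ ($W = 3 + - 2 \frac{3}{3 \left(-2\right)} \left(-4\right) = 3 + - 2 \frac{3}{-6} \left(-4\right) = 3 + - 2 \cdot 3 \left(- \frac{1}{6}\right) \left(-4\right) = 3 + \left(-2\right) \left(- \frac{1}{2}\right) \left(-4\right) = 3 + 1 \left(-4\right) = 3 - 4 = -1$)
$R = -27$ ($R = \left(-9\right) 3 = -27$)
$v{\left(6,6 \right)} \left(- R\right) W = \left(-2 + 6 + 6\right) \left(\left(-1\right) \left(-27\right)\right) \left(-1\right) = 10 \cdot 27 \left(-1\right) = 270 \left(-1\right) = -270$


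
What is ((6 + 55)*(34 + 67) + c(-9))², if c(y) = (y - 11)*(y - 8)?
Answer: 42263001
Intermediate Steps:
c(y) = (-11 + y)*(-8 + y)
((6 + 55)*(34 + 67) + c(-9))² = ((6 + 55)*(34 + 67) + (88 + (-9)² - 19*(-9)))² = (61*101 + (88 + 81 + 171))² = (6161 + 340)² = 6501² = 42263001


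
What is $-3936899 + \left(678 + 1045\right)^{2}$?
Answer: $-968170$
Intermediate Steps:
$-3936899 + \left(678 + 1045\right)^{2} = -3936899 + 1723^{2} = -3936899 + 2968729 = -968170$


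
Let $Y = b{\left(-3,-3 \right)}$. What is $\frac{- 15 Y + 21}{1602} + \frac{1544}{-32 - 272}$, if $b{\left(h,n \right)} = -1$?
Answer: $- \frac{17101}{3382} \approx -5.0565$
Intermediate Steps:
$Y = -1$
$\frac{- 15 Y + 21}{1602} + \frac{1544}{-32 - 272} = \frac{\left(-15\right) \left(-1\right) + 21}{1602} + \frac{1544}{-32 - 272} = \left(15 + 21\right) \frac{1}{1602} + \frac{1544}{-32 - 272} = 36 \cdot \frac{1}{1602} + \frac{1544}{-304} = \frac{2}{89} + 1544 \left(- \frac{1}{304}\right) = \frac{2}{89} - \frac{193}{38} = - \frac{17101}{3382}$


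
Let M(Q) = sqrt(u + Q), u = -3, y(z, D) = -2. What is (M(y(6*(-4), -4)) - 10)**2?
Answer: (10 - I*sqrt(5))**2 ≈ 95.0 - 44.721*I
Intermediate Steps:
M(Q) = sqrt(-3 + Q)
(M(y(6*(-4), -4)) - 10)**2 = (sqrt(-3 - 2) - 10)**2 = (sqrt(-5) - 10)**2 = (I*sqrt(5) - 10)**2 = (-10 + I*sqrt(5))**2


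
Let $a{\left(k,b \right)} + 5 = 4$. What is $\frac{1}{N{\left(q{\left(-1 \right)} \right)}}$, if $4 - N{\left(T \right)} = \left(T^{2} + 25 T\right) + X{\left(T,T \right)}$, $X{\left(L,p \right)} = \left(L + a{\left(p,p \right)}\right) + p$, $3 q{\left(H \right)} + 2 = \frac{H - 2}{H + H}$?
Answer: $\frac{36}{341} \approx 0.10557$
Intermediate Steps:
$a{\left(k,b \right)} = -1$ ($a{\left(k,b \right)} = -5 + 4 = -1$)
$q{\left(H \right)} = - \frac{2}{3} + \frac{-2 + H}{6 H}$ ($q{\left(H \right)} = - \frac{2}{3} + \frac{\left(H - 2\right) \frac{1}{H + H}}{3} = - \frac{2}{3} + \frac{\left(-2 + H\right) \frac{1}{2 H}}{3} = - \frac{2}{3} + \frac{\frac{1}{2} \frac{1}{H} \left(-2 + H\right)}{3} = - \frac{2}{3} + \frac{-2 + H}{6 H}$)
$X{\left(L,p \right)} = -1 + L + p$ ($X{\left(L,p \right)} = \left(L - 1\right) + p = \left(-1 + L\right) + p = -1 + L + p$)
$N{\left(T \right)} = 5 - T^{2} - 27 T$ ($N{\left(T \right)} = 4 - \left(\left(T^{2} + 25 T\right) + \left(-1 + T + T\right)\right) = 4 - \left(\left(T^{2} + 25 T\right) + \left(-1 + 2 T\right)\right) = 4 - \left(-1 + T^{2} + 27 T\right) = 5 - T^{2} - 27 T$)
$\frac{1}{N{\left(q{\left(-1 \right)} \right)}} = \frac{1}{5 - \left(\frac{-2 - -3}{6 \left(-1\right)}\right)^{2} - 27 \frac{-2 - -3}{6 \left(-1\right)}} = \frac{1}{5 - \left(\frac{1}{6} \left(-1\right) \left(-2 + 3\right)\right)^{2} - 27 \cdot \frac{1}{6} \left(-1\right) \left(-2 + 3\right)} = \frac{1}{5 - \left(\frac{1}{6} \left(-1\right) 1\right)^{2} - 27 \cdot \frac{1}{6} \left(-1\right) 1} = \frac{1}{5 - \left(- \frac{1}{6}\right)^{2} - - \frac{9}{2}} = \frac{1}{5 - \frac{1}{36} + \frac{9}{2}} = \frac{1}{\frac{341}{36}} = \frac{36}{341}$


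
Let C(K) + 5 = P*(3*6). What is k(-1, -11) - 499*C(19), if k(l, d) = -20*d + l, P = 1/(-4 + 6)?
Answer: -1777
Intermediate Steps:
P = ½ (P = 1/2 = ½ ≈ 0.50000)
k(l, d) = l - 20*d
C(K) = 4 (C(K) = -5 + (3*6)/2 = -5 + (½)*18 = -5 + 9 = 4)
k(-1, -11) - 499*C(19) = (-1 - 20*(-11)) - 499*4 = (-1 + 220) - 1996 = 219 - 1996 = -1777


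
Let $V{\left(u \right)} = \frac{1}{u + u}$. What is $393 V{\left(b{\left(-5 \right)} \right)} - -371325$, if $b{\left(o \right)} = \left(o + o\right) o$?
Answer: $\frac{37132893}{100} \approx 3.7133 \cdot 10^{5}$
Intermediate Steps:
$b{\left(o \right)} = 2 o^{2}$ ($b{\left(o \right)} = 2 o o = 2 o^{2}$)
$V{\left(u \right)} = \frac{1}{2 u}$
$393 V{\left(b{\left(-5 \right)} \right)} - -371325 = 393 \frac{1}{2 \cdot 2 \left(-5\right)^{2}} - -371325 = 393 \frac{1}{2 \cdot 2 \cdot 25} + 371325 = 393 \frac{1}{2 \cdot 50} + 371325 = 393 \cdot \frac{1}{2} \cdot \frac{1}{50} + 371325 = 393 \cdot \frac{1}{100} + 371325 = \frac{393}{100} + 371325 = \frac{37132893}{100}$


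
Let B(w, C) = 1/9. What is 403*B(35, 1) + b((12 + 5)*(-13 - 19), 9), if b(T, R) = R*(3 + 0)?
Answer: 646/9 ≈ 71.778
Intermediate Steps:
B(w, C) = ⅑
b(T, R) = 3*R (b(T, R) = R*3 = 3*R)
403*B(35, 1) + b((12 + 5)*(-13 - 19), 9) = 403*(⅑) + 3*9 = 403/9 + 27 = 646/9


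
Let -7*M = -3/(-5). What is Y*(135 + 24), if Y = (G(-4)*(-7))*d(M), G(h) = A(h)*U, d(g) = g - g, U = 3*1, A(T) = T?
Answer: 0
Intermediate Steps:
M = -3/35 (M = -(-3)/(7*(-5)) = -(-3)*(-1)/(7*5) = -1/7*3/5 = -3/35 ≈ -0.085714)
U = 3
d(g) = 0
G(h) = 3*h (G(h) = h*3 = 3*h)
Y = 0 (Y = ((3*(-4))*(-7))*0 = -12*(-7)*0 = 84*0 = 0)
Y*(135 + 24) = 0*(135 + 24) = 0*159 = 0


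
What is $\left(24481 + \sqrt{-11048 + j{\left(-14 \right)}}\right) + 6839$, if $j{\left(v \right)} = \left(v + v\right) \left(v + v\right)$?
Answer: $31320 + 2 i \sqrt{2566} \approx 31320.0 + 101.31 i$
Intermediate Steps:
$j{\left(v \right)} = 4 v^{2}$ ($j{\left(v \right)} = 2 v 2 v = 4 v^{2}$)
$\left(24481 + \sqrt{-11048 + j{\left(-14 \right)}}\right) + 6839 = \left(24481 + \sqrt{-11048 + 4 \left(-14\right)^{2}}\right) + 6839 = \left(24481 + \sqrt{-11048 + 4 \cdot 196}\right) + 6839 = \left(24481 + \sqrt{-11048 + 784}\right) + 6839 = \left(24481 + \sqrt{-10264}\right) + 6839 = \left(24481 + 2 i \sqrt{2566}\right) + 6839 = 31320 + 2 i \sqrt{2566}$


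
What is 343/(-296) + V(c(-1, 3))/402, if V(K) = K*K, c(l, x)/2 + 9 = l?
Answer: -9743/59496 ≈ -0.16376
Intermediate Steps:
c(l, x) = -18 + 2*l
V(K) = K²
343/(-296) + V(c(-1, 3))/402 = 343/(-296) + (-18 + 2*(-1))²/402 = 343*(-1/296) + (-18 - 2)²*(1/402) = -343/296 + (-20)²*(1/402) = -343/296 + 400*(1/402) = -343/296 + 200/201 = -9743/59496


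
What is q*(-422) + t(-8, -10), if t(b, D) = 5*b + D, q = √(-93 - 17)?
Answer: -50 - 422*I*√110 ≈ -50.0 - 4426.0*I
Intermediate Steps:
q = I*√110 (q = √(-110) = I*√110 ≈ 10.488*I)
t(b, D) = D + 5*b
q*(-422) + t(-8, -10) = (I*√110)*(-422) + (-10 + 5*(-8)) = -422*I*√110 + (-10 - 40) = -422*I*√110 - 50 = -50 - 422*I*√110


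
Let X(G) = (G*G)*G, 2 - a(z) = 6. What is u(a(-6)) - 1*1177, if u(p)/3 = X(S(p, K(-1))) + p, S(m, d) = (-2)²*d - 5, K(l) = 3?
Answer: -160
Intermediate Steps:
a(z) = -4 (a(z) = 2 - 1*6 = 2 - 6 = -4)
S(m, d) = -5 + 4*d (S(m, d) = 4*d - 5 = -5 + 4*d)
X(G) = G³ (X(G) = G²*G = G³)
u(p) = 1029 + 3*p (u(p) = 3*((-5 + 4*3)³ + p) = 3*((-5 + 12)³ + p) = 3*(7³ + p) = 3*(343 + p) = 1029 + 3*p)
u(a(-6)) - 1*1177 = (1029 + 3*(-4)) - 1*1177 = (1029 - 12) - 1177 = 1017 - 1177 = -160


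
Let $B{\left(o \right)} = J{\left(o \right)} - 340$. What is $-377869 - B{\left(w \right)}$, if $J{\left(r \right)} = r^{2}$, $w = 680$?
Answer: $-839929$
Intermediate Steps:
$B{\left(o \right)} = -340 + o^{2}$ ($B{\left(o \right)} = o^{2} - 340 = -340 + o^{2}$)
$-377869 - B{\left(w \right)} = -377869 - \left(-340 + 680^{2}\right) = -377869 - \left(-340 + 462400\right) = -377869 - 462060 = -839929$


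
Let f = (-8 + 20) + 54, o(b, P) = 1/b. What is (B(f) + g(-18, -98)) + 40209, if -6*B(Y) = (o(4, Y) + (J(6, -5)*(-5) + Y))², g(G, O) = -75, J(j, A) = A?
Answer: 3719639/96 ≈ 38746.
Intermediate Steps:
f = 66 (f = 12 + 54 = 66)
B(Y) = -(101/4 + Y)²/6 (B(Y) = -(1/4 + (-5*(-5) + Y))²/6 = -(¼ + (25 + Y))²/6 = -(101/4 + Y)²/6)
(B(f) + g(-18, -98)) + 40209 = (-(101 + 4*66)²/96 - 75) + 40209 = (-(101 + 264)²/96 - 75) + 40209 = (-1/96*365² - 75) + 40209 = (-1/96*133225 - 75) + 40209 = (-133225/96 - 75) + 40209 = -140425/96 + 40209 = 3719639/96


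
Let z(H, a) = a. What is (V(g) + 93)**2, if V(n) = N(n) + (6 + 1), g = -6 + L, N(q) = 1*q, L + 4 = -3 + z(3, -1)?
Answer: 7396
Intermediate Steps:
L = -8 (L = -4 + (-3 - 1) = -4 - 4 = -8)
N(q) = q
g = -14 (g = -6 - 8 = -14)
V(n) = 7 + n (V(n) = n + (6 + 1) = n + 7 = 7 + n)
(V(g) + 93)**2 = ((7 - 14) + 93)**2 = (-7 + 93)**2 = 86**2 = 7396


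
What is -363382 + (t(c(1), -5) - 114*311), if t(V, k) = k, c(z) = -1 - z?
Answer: -398841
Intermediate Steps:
-363382 + (t(c(1), -5) - 114*311) = -363382 + (-5 - 114*311) = -363382 + (-5 - 35454) = -363382 - 35459 = -398841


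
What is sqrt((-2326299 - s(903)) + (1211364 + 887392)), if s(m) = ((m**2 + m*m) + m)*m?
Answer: I*sqrt(1473671606) ≈ 38388.0*I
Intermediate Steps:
s(m) = m*(m + 2*m**2) (s(m) = ((m**2 + m**2) + m)*m = (2*m**2 + m)*m = (m + 2*m**2)*m = m*(m + 2*m**2))
sqrt((-2326299 - s(903)) + (1211364 + 887392)) = sqrt((-2326299 - 903**2*(1 + 2*903)) + (1211364 + 887392)) = sqrt((-2326299 - 815409*(1 + 1806)) + 2098756) = sqrt((-2326299 - 815409*1807) + 2098756) = sqrt((-2326299 - 1*1473444063) + 2098756) = sqrt((-2326299 - 1473444063) + 2098756) = sqrt(-1475770362 + 2098756) = sqrt(-1473671606) = I*sqrt(1473671606)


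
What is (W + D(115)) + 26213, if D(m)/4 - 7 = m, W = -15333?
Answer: 11368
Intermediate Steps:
D(m) = 28 + 4*m
(W + D(115)) + 26213 = (-15333 + (28 + 4*115)) + 26213 = (-15333 + (28 + 460)) + 26213 = (-15333 + 488) + 26213 = -14845 + 26213 = 11368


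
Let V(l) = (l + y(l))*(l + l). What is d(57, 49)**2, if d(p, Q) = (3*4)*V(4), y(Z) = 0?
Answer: 147456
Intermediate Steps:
V(l) = 2*l**2 (V(l) = (l + 0)*(l + l) = l*(2*l) = 2*l**2)
d(p, Q) = 384 (d(p, Q) = (3*4)*(2*4**2) = 12*(2*16) = 12*32 = 384)
d(57, 49)**2 = 384**2 = 147456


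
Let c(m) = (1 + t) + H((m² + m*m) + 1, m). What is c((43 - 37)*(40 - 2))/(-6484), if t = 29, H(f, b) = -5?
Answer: -25/6484 ≈ -0.0038556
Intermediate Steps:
c(m) = 25 (c(m) = (1 + 29) - 5 = 30 - 5 = 25)
c((43 - 37)*(40 - 2))/(-6484) = 25/(-6484) = 25*(-1/6484) = -25/6484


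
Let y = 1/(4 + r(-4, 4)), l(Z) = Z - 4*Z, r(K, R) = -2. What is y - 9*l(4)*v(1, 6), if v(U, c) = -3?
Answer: -647/2 ≈ -323.50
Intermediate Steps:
l(Z) = -3*Z
y = 1/2 (y = 1/(4 - 2) = 1/2 ≈ 0.50000)
y - 9*l(4)*v(1, 6) = 1/2 - 9*(-3*4)*(-3) = 1/2 - (-108)*(-3) = 1/2 - 9*36 = 1/2 - 324 = -647/2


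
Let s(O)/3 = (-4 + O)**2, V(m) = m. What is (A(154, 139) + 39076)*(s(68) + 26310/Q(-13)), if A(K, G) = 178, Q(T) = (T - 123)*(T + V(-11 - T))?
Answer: 180658272033/374 ≈ 4.8304e+8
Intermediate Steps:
Q(T) = 1353 - 11*T (Q(T) = (T - 123)*(T + (-11 - T)) = (-123 + T)*(-11) = 1353 - 11*T)
s(O) = 3*(-4 + O)**2
(A(154, 139) + 39076)*(s(68) + 26310/Q(-13)) = (178 + 39076)*(3*(-4 + 68)**2 + 26310/(1353 - 11*(-13))) = 39254*(3*64**2 + 26310/(1353 + 143)) = 39254*(3*4096 + 26310/1496) = 39254*(12288 + 26310*(1/1496)) = 39254*(12288 + 13155/748) = 39254*(9204579/748) = 180658272033/374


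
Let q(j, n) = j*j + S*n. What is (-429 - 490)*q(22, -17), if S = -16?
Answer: -694764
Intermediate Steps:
q(j, n) = j² - 16*n (q(j, n) = j*j - 16*n = j² - 16*n)
(-429 - 490)*q(22, -17) = (-429 - 490)*(22² - 16*(-17)) = -919*(484 + 272) = -919*756 = -694764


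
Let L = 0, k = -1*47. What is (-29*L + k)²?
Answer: 2209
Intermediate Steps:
k = -47
(-29*L + k)² = (-29*0 - 47)² = (0 - 47)² = (-47)² = 2209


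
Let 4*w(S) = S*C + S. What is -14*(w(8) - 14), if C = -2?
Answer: 224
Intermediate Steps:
w(S) = -S/4 (w(S) = (S*(-2) + S)/4 = (-2*S + S)/4 = (-S)/4 = -S/4)
-14*(w(8) - 14) = -14*(-1/4*8 - 14) = -14*(-2 - 14) = -14*(-16) = 224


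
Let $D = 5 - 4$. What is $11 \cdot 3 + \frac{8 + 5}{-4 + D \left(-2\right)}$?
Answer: $\frac{185}{6} \approx 30.833$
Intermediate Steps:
$D = 1$ ($D = 5 - 4 = 1$)
$11 \cdot 3 + \frac{8 + 5}{-4 + D \left(-2\right)} = 11 \cdot 3 + \frac{8 + 5}{-4 + 1 \left(-2\right)} = 33 + \frac{13}{-4 - 2} = 33 + \frac{13}{-6} = 33 + 13 \left(- \frac{1}{6}\right) = 33 - \frac{13}{6} = \frac{185}{6}$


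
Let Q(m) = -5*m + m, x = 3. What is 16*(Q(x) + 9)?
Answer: -48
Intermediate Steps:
Q(m) = -4*m
16*(Q(x) + 9) = 16*(-4*3 + 9) = 16*(-12 + 9) = 16*(-3) = -48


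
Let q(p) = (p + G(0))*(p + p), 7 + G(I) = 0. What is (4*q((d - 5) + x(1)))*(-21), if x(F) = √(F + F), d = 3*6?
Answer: -13440 - 3192*√2 ≈ -17954.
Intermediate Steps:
G(I) = -7 (G(I) = -7 + 0 = -7)
d = 18
x(F) = √2*√F (x(F) = √(2*F) = √2*√F)
q(p) = 2*p*(-7 + p) (q(p) = (p - 7)*(p + p) = (-7 + p)*(2*p) = 2*p*(-7 + p))
(4*q((d - 5) + x(1)))*(-21) = (4*(2*((18 - 5) + √2*√1)*(-7 + ((18 - 5) + √2*√1))))*(-21) = (4*(2*(13 + √2*1)*(-7 + (13 + √2*1))))*(-21) = (4*(2*(13 + √2)*(-7 + (13 + √2))))*(-21) = (4*(2*(13 + √2)*(6 + √2)))*(-21) = (4*(2*(6 + √2)*(13 + √2)))*(-21) = (8*(6 + √2)*(13 + √2))*(-21) = -168*(6 + √2)*(13 + √2)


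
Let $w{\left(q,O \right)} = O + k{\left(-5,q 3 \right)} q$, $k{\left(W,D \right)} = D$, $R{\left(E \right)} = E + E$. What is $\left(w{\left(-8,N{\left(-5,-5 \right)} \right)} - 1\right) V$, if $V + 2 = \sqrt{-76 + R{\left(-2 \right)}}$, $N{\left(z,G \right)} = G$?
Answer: $-372 + 744 i \sqrt{5} \approx -372.0 + 1663.6 i$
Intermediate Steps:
$R{\left(E \right)} = 2 E$
$V = -2 + 4 i \sqrt{5}$ ($V = -2 + \sqrt{-76 + 2 \left(-2\right)} = -2 + \sqrt{-76 - 4} = -2 + \sqrt{-80} = -2 + 4 i \sqrt{5} \approx -2.0 + 8.9443 i$)
$w{\left(q,O \right)} = O + 3 q^{2}$ ($w{\left(q,O \right)} = O + q 3 q = O + 3 q q = O + 3 q^{2}$)
$\left(w{\left(-8,N{\left(-5,-5 \right)} \right)} - 1\right) V = \left(\left(-5 + 3 \left(-8\right)^{2}\right) - 1\right) \left(-2 + 4 i \sqrt{5}\right) = \left(\left(-5 + 3 \cdot 64\right) - 1\right) \left(-2 + 4 i \sqrt{5}\right) = \left(\left(-5 + 192\right) - 1\right) \left(-2 + 4 i \sqrt{5}\right) = \left(187 - 1\right) \left(-2 + 4 i \sqrt{5}\right) = 186 \left(-2 + 4 i \sqrt{5}\right) = -372 + 744 i \sqrt{5}$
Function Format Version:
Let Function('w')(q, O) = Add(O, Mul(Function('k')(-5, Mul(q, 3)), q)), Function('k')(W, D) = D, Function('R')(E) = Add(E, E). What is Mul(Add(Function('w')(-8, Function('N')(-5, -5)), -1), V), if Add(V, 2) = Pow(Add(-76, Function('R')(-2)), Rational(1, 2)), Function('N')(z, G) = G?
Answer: Add(-372, Mul(744, I, Pow(5, Rational(1, 2)))) ≈ Add(-372.00, Mul(1663.6, I))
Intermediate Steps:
Function('R')(E) = Mul(2, E)
V = Add(-2, Mul(4, I, Pow(5, Rational(1, 2)))) (V = Add(-2, Pow(Add(-76, Mul(2, -2)), Rational(1, 2))) = Add(-2, Pow(Add(-76, -4), Rational(1, 2))) = Add(-2, Pow(-80, Rational(1, 2))) = Add(-2, Mul(4, I, Pow(5, Rational(1, 2)))) ≈ Add(-2.0000, Mul(8.9443, I)))
Function('w')(q, O) = Add(O, Mul(3, Pow(q, 2))) (Function('w')(q, O) = Add(O, Mul(Mul(q, 3), q)) = Add(O, Mul(Mul(3, q), q)) = Add(O, Mul(3, Pow(q, 2))))
Mul(Add(Function('w')(-8, Function('N')(-5, -5)), -1), V) = Mul(Add(Add(-5, Mul(3, Pow(-8, 2))), -1), Add(-2, Mul(4, I, Pow(5, Rational(1, 2))))) = Mul(Add(Add(-5, Mul(3, 64)), -1), Add(-2, Mul(4, I, Pow(5, Rational(1, 2))))) = Mul(Add(Add(-5, 192), -1), Add(-2, Mul(4, I, Pow(5, Rational(1, 2))))) = Mul(Add(187, -1), Add(-2, Mul(4, I, Pow(5, Rational(1, 2))))) = Mul(186, Add(-2, Mul(4, I, Pow(5, Rational(1, 2))))) = Add(-372, Mul(744, I, Pow(5, Rational(1, 2))))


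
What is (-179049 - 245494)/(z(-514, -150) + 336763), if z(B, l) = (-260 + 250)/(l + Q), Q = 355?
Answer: -17406263/13807281 ≈ -1.2607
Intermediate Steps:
z(B, l) = -10/(355 + l) (z(B, l) = (-260 + 250)/(l + 355) = -10/(355 + l))
(-179049 - 245494)/(z(-514, -150) + 336763) = (-179049 - 245494)/(-10/(355 - 150) + 336763) = -424543/(-10/205 + 336763) = -424543/(-10*1/205 + 336763) = -424543/(-2/41 + 336763) = -424543/13807281/41 = -424543*41/13807281 = -17406263/13807281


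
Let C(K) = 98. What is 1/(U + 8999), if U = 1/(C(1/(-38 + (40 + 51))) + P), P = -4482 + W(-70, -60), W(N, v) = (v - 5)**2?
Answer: 159/1430840 ≈ 0.00011112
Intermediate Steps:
W(N, v) = (-5 + v)**2
P = -257 (P = -4482 + (-5 - 60)**2 = -4482 + (-65)**2 = -4482 + 4225 = -257)
U = -1/159 (U = 1/(98 - 257) = 1/(-159) = -1/159 ≈ -0.0062893)
1/(U + 8999) = 1/(-1/159 + 8999) = 1/(1430840/159) = 159/1430840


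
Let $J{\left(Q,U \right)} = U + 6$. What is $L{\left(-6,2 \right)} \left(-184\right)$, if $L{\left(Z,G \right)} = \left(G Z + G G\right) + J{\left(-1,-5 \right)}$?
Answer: $1288$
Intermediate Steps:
$J{\left(Q,U \right)} = 6 + U$
$L{\left(Z,G \right)} = 1 + G^{2} + G Z$ ($L{\left(Z,G \right)} = \left(G Z + G G\right) + \left(6 - 5\right) = \left(G Z + G^{2}\right) + 1 = \left(G^{2} + G Z\right) + 1 = 1 + G^{2} + G Z$)
$L{\left(-6,2 \right)} \left(-184\right) = \left(1 + 2^{2} + 2 \left(-6\right)\right) \left(-184\right) = \left(1 + 4 - 12\right) \left(-184\right) = \left(-7\right) \left(-184\right) = 1288$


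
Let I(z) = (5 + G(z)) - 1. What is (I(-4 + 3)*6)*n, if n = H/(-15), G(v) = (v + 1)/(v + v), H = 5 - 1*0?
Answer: -8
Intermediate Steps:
H = 5 (H = 5 + 0 = 5)
G(v) = (1 + v)/(2*v) (G(v) = (1 + v)/((2*v)) = (1 + v)*(1/(2*v)) = (1 + v)/(2*v))
n = -⅓ (n = 5/(-15) = 5*(-1/15) = -⅓ ≈ -0.33333)
I(z) = 4 + (1 + z)/(2*z) (I(z) = (5 + (1 + z)/(2*z)) - 1 = 4 + (1 + z)/(2*z))
(I(-4 + 3)*6)*n = (((1 + 9*(-4 + 3))/(2*(-4 + 3)))*6)*(-⅓) = (((½)*(1 + 9*(-1))/(-1))*6)*(-⅓) = (((½)*(-1)*(1 - 9))*6)*(-⅓) = (((½)*(-1)*(-8))*6)*(-⅓) = (4*6)*(-⅓) = 24*(-⅓) = -8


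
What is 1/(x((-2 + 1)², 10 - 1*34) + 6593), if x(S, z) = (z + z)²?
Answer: 1/8897 ≈ 0.00011240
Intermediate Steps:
x(S, z) = 4*z² (x(S, z) = (2*z)² = 4*z²)
1/(x((-2 + 1)², 10 - 1*34) + 6593) = 1/(4*(10 - 1*34)² + 6593) = 1/(4*(10 - 34)² + 6593) = 1/(4*(-24)² + 6593) = 1/(4*576 + 6593) = 1/(2304 + 6593) = 1/8897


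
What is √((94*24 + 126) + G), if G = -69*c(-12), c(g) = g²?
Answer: I*√7554 ≈ 86.914*I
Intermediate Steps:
G = -9936 (G = -69*(-12)² = -69*144 = -9936)
√((94*24 + 126) + G) = √((94*24 + 126) - 9936) = √((2256 + 126) - 9936) = √(2382 - 9936) = √(-7554) = I*√7554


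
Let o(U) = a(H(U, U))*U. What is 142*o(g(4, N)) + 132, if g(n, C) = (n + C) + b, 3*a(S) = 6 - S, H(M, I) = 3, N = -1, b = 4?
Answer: 1126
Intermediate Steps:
a(S) = 2 - S/3 (a(S) = (6 - S)/3 = 2 - S/3)
g(n, C) = 4 + C + n (g(n, C) = (n + C) + 4 = (C + n) + 4 = 4 + C + n)
o(U) = U (o(U) = (2 - ⅓*3)*U = (2 - 1)*U = 1*U = U)
142*o(g(4, N)) + 132 = 142*(4 - 1 + 4) + 132 = 142*7 + 132 = 994 + 132 = 1126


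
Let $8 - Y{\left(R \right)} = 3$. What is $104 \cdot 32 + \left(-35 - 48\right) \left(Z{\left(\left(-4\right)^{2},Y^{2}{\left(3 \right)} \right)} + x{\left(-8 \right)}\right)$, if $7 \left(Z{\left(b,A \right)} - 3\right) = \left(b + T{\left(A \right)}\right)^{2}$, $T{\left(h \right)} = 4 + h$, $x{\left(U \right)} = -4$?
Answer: $- \frac{144198}{7} \approx -20600.0$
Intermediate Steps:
$Y{\left(R \right)} = 5$ ($Y{\left(R \right)} = 8 - 3 = 5$)
$Z{\left(b,A \right)} = 3 + \frac{\left(4 + A + b\right)^{2}}{7}$ ($Z{\left(b,A \right)} = 3 + \frac{\left(b + \left(4 + A\right)\right)^{2}}{7} = 3 + \frac{\left(4 + A + b\right)^{2}}{7}$)
$104 \cdot 32 + \left(-35 - 48\right) \left(Z{\left(\left(-4\right)^{2},Y^{2}{\left(3 \right)} \right)} + x{\left(-8 \right)}\right) = 104 \cdot 32 + \left(-35 - 48\right) \left(\left(3 + \frac{\left(4 + 5^{2} + \left(-4\right)^{2}\right)^{2}}{7}\right) - 4\right) = 3328 - 83 \left(\left(3 + \frac{\left(4 + 25 + 16\right)^{2}}{7}\right) - 4\right) = 3328 - 83 \left(\left(3 + \frac{45^{2}}{7}\right) - 4\right) = 3328 - 83 \left(\left(3 + \frac{1}{7} \cdot 2025\right) - 4\right) = 3328 - 83 \left(\left(3 + \frac{2025}{7}\right) - 4\right) = 3328 - 83 \left(\frac{2046}{7} - 4\right) = 3328 - \frac{167494}{7} = - \frac{144198}{7}$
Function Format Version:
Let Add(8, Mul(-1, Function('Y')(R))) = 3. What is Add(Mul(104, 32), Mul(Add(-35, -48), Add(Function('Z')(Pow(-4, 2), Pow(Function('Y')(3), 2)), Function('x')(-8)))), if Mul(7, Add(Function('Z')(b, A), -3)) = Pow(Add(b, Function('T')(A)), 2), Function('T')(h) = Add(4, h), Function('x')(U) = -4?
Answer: Rational(-144198, 7) ≈ -20600.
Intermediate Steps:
Function('Y')(R) = 5 (Function('Y')(R) = Add(8, Mul(-1, 3)) = Add(8, -3) = 5)
Function('Z')(b, A) = Add(3, Mul(Rational(1, 7), Pow(Add(4, A, b), 2))) (Function('Z')(b, A) = Add(3, Mul(Rational(1, 7), Pow(Add(b, Add(4, A)), 2))) = Add(3, Mul(Rational(1, 7), Pow(Add(4, A, b), 2))))
Add(Mul(104, 32), Mul(Add(-35, -48), Add(Function('Z')(Pow(-4, 2), Pow(Function('Y')(3), 2)), Function('x')(-8)))) = Add(Mul(104, 32), Mul(Add(-35, -48), Add(Add(3, Mul(Rational(1, 7), Pow(Add(4, Pow(5, 2), Pow(-4, 2)), 2))), -4))) = Add(3328, Mul(-83, Add(Add(3, Mul(Rational(1, 7), Pow(Add(4, 25, 16), 2))), -4))) = Add(3328, Mul(-83, Add(Add(3, Mul(Rational(1, 7), Pow(45, 2))), -4))) = Add(3328, Mul(-83, Add(Add(3, Mul(Rational(1, 7), 2025)), -4))) = Add(3328, Mul(-83, Add(Add(3, Rational(2025, 7)), -4))) = Add(3328, Mul(-83, Add(Rational(2046, 7), -4))) = Add(3328, Mul(-83, Rational(2018, 7))) = Add(3328, Rational(-167494, 7)) = Rational(-144198, 7)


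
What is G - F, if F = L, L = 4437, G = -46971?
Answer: -51408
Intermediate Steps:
F = 4437
G - F = -46971 - 1*4437 = -46971 - 4437 = -51408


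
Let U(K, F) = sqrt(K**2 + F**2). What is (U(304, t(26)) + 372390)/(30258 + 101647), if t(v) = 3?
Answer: 74478/26381 + sqrt(3697)/26381 ≈ 2.8255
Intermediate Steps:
U(K, F) = sqrt(F**2 + K**2)
(U(304, t(26)) + 372390)/(30258 + 101647) = (sqrt(3**2 + 304**2) + 372390)/(30258 + 101647) = (sqrt(9 + 92416) + 372390)/131905 = (sqrt(92425) + 372390)*(1/131905) = (5*sqrt(3697) + 372390)*(1/131905) = (372390 + 5*sqrt(3697))*(1/131905) = 74478/26381 + sqrt(3697)/26381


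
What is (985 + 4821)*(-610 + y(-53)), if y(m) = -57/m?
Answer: -187377038/53 ≈ -3.5354e+6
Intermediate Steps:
(985 + 4821)*(-610 + y(-53)) = (985 + 4821)*(-610 - 57/(-53)) = 5806*(-610 - 57*(-1/53)) = 5806*(-610 + 57/53) = 5806*(-32273/53) = -187377038/53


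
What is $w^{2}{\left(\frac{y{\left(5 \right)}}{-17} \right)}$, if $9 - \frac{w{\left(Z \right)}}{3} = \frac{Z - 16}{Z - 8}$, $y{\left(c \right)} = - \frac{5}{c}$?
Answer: $\frac{891136}{2025} \approx 440.07$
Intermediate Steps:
$w{\left(Z \right)} = 27 - \frac{3 \left(-16 + Z\right)}{-8 + Z}$ ($w{\left(Z \right)} = 27 - 3 \frac{Z - 16}{Z - 8} = 27 - 3 \frac{-16 + Z}{Z - 8} = 27 - 3 \frac{-16 + Z}{-8 + Z} = 27 - \frac{3 \left(-16 + Z\right)}{-8 + Z}$)
$w^{2}{\left(\frac{y{\left(5 \right)}}{-17} \right)} = \left(\frac{24 \left(-7 + \frac{\left(-5\right) \frac{1}{5}}{-17}\right)}{-8 + \frac{\left(-5\right) \frac{1}{5}}{-17}}\right)^{2} = \left(\frac{24 \left(-7 + \left(-5\right) \frac{1}{5} \left(- \frac{1}{17}\right)\right)}{-8 + \left(-5\right) \frac{1}{5} \left(- \frac{1}{17}\right)}\right)^{2} = \left(\frac{24 \left(-7 - - \frac{1}{17}\right)}{-8 - - \frac{1}{17}}\right)^{2} = \left(\frac{24 \left(-7 + \frac{1}{17}\right)}{-8 + \frac{1}{17}}\right)^{2} = \left(24 \frac{1}{- \frac{135}{17}} \left(- \frac{118}{17}\right)\right)^{2} = \left(24 \left(- \frac{17}{135}\right) \left(- \frac{118}{17}\right)\right)^{2} = \left(\frac{944}{45}\right)^{2} = \frac{891136}{2025}$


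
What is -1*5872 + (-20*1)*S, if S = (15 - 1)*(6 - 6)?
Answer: -5872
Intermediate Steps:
S = 0 (S = 14*0 = 0)
-1*5872 + (-20*1)*S = -1*5872 - 20*1*0 = -5872 - 20*0 = -5872 + 0 = -5872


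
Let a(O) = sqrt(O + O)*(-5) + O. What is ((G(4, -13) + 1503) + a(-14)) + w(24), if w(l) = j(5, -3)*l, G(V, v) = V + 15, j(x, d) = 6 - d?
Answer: 1724 - 10*I*sqrt(7) ≈ 1724.0 - 26.458*I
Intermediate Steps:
G(V, v) = 15 + V
w(l) = 9*l (w(l) = (6 - 1*(-3))*l = (6 + 3)*l = 9*l)
a(O) = O - 5*sqrt(2)*sqrt(O) (a(O) = sqrt(2*O)*(-5) + O = (sqrt(2)*sqrt(O))*(-5) + O = -5*sqrt(2)*sqrt(O) + O = O - 5*sqrt(2)*sqrt(O))
((G(4, -13) + 1503) + a(-14)) + w(24) = (((15 + 4) + 1503) + (-14 - 5*sqrt(2)*sqrt(-14))) + 9*24 = ((19 + 1503) + (-14 - 5*sqrt(2)*I*sqrt(14))) + 216 = (1522 + (-14 - 10*I*sqrt(7))) + 216 = (1508 - 10*I*sqrt(7)) + 216 = 1724 - 10*I*sqrt(7)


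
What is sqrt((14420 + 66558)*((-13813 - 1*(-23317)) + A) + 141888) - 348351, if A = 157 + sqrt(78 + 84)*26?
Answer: -348351 + sqrt(782470346 + 18948852*sqrt(2)) ≈ -3.1990e+5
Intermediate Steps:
A = 157 + 234*sqrt(2) (A = 157 + sqrt(162)*26 = 157 + (9*sqrt(2))*26 = 157 + 234*sqrt(2) ≈ 487.93)
sqrt((14420 + 66558)*((-13813 - 1*(-23317)) + A) + 141888) - 348351 = sqrt((14420 + 66558)*((-13813 - 1*(-23317)) + (157 + 234*sqrt(2))) + 141888) - 348351 = sqrt(80978*((-13813 + 23317) + (157 + 234*sqrt(2))) + 141888) - 348351 = sqrt(80978*(9504 + (157 + 234*sqrt(2))) + 141888) - 348351 = sqrt(80978*(9661 + 234*sqrt(2)) + 141888) - 348351 = sqrt((782328458 + 18948852*sqrt(2)) + 141888) - 348351 = sqrt(782470346 + 18948852*sqrt(2)) - 348351 = -348351 + sqrt(782470346 + 18948852*sqrt(2))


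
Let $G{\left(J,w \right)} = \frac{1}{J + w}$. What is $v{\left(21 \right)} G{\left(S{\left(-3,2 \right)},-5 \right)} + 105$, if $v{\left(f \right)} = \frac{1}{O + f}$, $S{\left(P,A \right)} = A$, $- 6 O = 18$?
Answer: $\frac{5669}{54} \approx 104.98$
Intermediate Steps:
$O = -3$ ($O = \left(- \frac{1}{6}\right) 18 = -3$)
$v{\left(f \right)} = \frac{1}{-3 + f}$
$v{\left(21 \right)} G{\left(S{\left(-3,2 \right)},-5 \right)} + 105 = \frac{1}{\left(-3 + 21\right) \left(2 - 5\right)} + 105 = \frac{1}{18 \left(-3\right)} + 105 = \frac{1}{18} \left(- \frac{1}{3}\right) + 105 = - \frac{1}{54} + 105 = \frac{5669}{54}$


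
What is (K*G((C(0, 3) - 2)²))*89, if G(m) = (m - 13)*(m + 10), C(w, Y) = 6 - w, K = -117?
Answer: -812214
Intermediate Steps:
G(m) = (-13 + m)*(10 + m)
(K*G((C(0, 3) - 2)²))*89 = -117*(-130 + (((6 - 1*0) - 2)²)² - 3*((6 - 1*0) - 2)²)*89 = -117*(-130 + (((6 + 0) - 2)²)² - 3*((6 + 0) - 2)²)*89 = -117*(-130 + ((6 - 2)²)² - 3*(6 - 2)²)*89 = -117*(-130 + (4²)² - 3*4²)*89 = -117*(-130 + 16² - 3*16)*89 = -117*(-130 + 256 - 48)*89 = -117*78*89 = -9126*89 = -812214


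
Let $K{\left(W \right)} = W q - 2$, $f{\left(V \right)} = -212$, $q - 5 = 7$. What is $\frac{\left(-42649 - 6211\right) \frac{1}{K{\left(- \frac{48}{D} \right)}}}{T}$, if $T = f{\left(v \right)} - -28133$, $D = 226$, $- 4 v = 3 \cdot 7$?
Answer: $\frac{2760590}{7175697} \approx 0.38471$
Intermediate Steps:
$v = - \frac{21}{4}$ ($v = - \frac{3 \cdot 7}{4} = \left(- \frac{1}{4}\right) 21 = - \frac{21}{4} \approx -5.25$)
$q = 12$ ($q = 5 + 7 = 12$)
$K{\left(W \right)} = -2 + 12 W$ ($K{\left(W \right)} = W 12 - 2 = 12 W - 2 = -2 + 12 W$)
$T = 27921$ ($T = -212 - -28133 = -212 + 28133 = 27921$)
$\frac{\left(-42649 - 6211\right) \frac{1}{K{\left(- \frac{48}{D} \right)}}}{T} = \frac{\left(-42649 - 6211\right) \frac{1}{-2 + 12 \left(- \frac{48}{226}\right)}}{27921} = - \frac{48860}{-2 + 12 \left(\left(-48\right) \frac{1}{226}\right)} \frac{1}{27921} = - \frac{48860}{-2 + 12 \left(- \frac{24}{113}\right)} \frac{1}{27921} = - \frac{48860}{-2 - \frac{288}{113}} \cdot \frac{1}{27921} = - \frac{48860}{- \frac{514}{113}} \cdot \frac{1}{27921} = \left(-48860\right) \left(- \frac{113}{514}\right) \frac{1}{27921} = \frac{2760590}{257} \cdot \frac{1}{27921} = \frac{2760590}{7175697}$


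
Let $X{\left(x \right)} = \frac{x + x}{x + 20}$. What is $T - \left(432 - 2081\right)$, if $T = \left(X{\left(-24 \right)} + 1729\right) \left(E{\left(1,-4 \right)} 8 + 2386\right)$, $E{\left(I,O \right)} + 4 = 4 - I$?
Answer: $4141747$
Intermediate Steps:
$X{\left(x \right)} = \frac{2 x}{20 + x}$
$E{\left(I,O \right)} = - I$ ($E{\left(I,O \right)} = -4 - \left(-4 + I\right) = - I$)
$T = 4140098$ ($T = \left(2 \left(-24\right) \frac{1}{20 - 24} + 1729\right) \left(\left(-1\right) 1 \cdot 8 + 2386\right) = \left(2 \left(-24\right) \frac{1}{-4} + 1729\right) \left(\left(-1\right) 8 + 2386\right) = \left(2 \left(-24\right) \left(- \frac{1}{4}\right) + 1729\right) \left(-8 + 2386\right) = \left(12 + 1729\right) 2378 = 1741 \cdot 2378 = 4140098$)
$T - \left(432 - 2081\right) = 4140098 - \left(432 - 2081\right) = 4140098 - -1649 = 4140098 + 1649 = 4141747$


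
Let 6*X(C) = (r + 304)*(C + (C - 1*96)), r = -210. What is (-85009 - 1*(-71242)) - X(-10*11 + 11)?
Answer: -9161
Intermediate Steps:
X(C) = -1504 + 94*C/3 (X(C) = ((-210 + 304)*(C + (C - 1*96)))/6 = (94*(C + (C - 96)))/6 = (94*(C + (-96 + C)))/6 = (94*(-96 + 2*C))/6 = (-9024 + 188*C)/6 = -1504 + 94*C/3)
(-85009 - 1*(-71242)) - X(-10*11 + 11) = (-85009 - 1*(-71242)) - (-1504 + 94*(-10*11 + 11)/3) = (-85009 + 71242) - (-1504 + 94*(-110 + 11)/3) = -13767 - (-1504 + (94/3)*(-99)) = -13767 - (-1504 - 3102) = -13767 - 1*(-4606) = -13767 + 4606 = -9161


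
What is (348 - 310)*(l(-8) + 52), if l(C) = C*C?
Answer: 4408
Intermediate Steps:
l(C) = C²
(348 - 310)*(l(-8) + 52) = (348 - 310)*((-8)² + 52) = 38*(64 + 52) = 38*116 = 4408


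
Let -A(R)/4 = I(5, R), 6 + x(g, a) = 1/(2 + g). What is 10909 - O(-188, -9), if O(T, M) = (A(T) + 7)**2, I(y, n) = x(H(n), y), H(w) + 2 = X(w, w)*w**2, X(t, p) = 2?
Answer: 3106757357295/312299584 ≈ 9948.0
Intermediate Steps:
H(w) = -2 + 2*w**2
x(g, a) = -6 + 1/(2 + g)
I(y, n) = (1 - 12*n**2)/(2*n**2) (I(y, n) = (-11 - 6*(-2 + 2*n**2))/(2 + (-2 + 2*n**2)) = (-11 + (12 - 12*n**2))/((2*n**2)) = (1/(2*n**2))*(1 - 12*n**2) = (1 - 12*n**2)/(2*n**2))
A(R) = 24 - 2/R**2 (A(R) = -4*(-6 + 1/(2*R**2)) = 24 - 2/R**2)
O(T, M) = (31 - 2/T**2)**2 (O(T, M) = ((24 - 2/T**2) + 7)**2 = (31 - 2/T**2)**2)
10909 - O(-188, -9) = 10909 - (2 - 31*(-188)**2)**2/(-188)**4 = 10909 - (2 - 31*35344)**2/1249198336 = 10909 - (2 - 1095664)**2/1249198336 = 10909 - (-1095662)**2/1249198336 = 10909 - 1200475218244/1249198336 = 10909 - 1*300118804561/312299584 = 10909 - 300118804561/312299584 = 3106757357295/312299584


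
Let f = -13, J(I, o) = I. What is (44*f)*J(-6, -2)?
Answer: 3432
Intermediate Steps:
(44*f)*J(-6, -2) = (44*(-13))*(-6) = -572*(-6) = 3432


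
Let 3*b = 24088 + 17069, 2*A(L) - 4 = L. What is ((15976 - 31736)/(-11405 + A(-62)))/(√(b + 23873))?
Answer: 1970*√9398/26864183 ≈ 0.0071090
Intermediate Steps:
A(L) = 2 + L/2
b = 13719 (b = (24088 + 17069)/3 = (⅓)*41157 = 13719)
((15976 - 31736)/(-11405 + A(-62)))/(√(b + 23873)) = ((15976 - 31736)/(-11405 + (2 + (½)*(-62))))/(√(13719 + 23873)) = (-15760/(-11405 + (2 - 31)))/(√37592) = (-15760/(-11405 - 29))/((2*√9398)) = (-15760/(-11434))*(√9398/18796) = (-15760*(-1/11434))*(√9398/18796) = 7880*(√9398/18796)/5717 = 1970*√9398/26864183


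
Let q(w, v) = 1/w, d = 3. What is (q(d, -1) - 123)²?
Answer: 135424/9 ≈ 15047.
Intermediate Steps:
(q(d, -1) - 123)² = (1/3 - 123)² = (⅓ - 123)² = (-368/3)² = 135424/9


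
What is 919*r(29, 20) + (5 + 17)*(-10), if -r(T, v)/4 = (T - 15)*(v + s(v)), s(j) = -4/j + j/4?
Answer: -6382636/5 ≈ -1.2765e+6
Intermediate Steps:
s(j) = -4/j + j/4 (s(j) = -4/j + j*(¼) = -4/j + j/4)
r(T, v) = -4*(-15 + T)*(-4/v + 5*v/4) (r(T, v) = -4*(T - 15)*(v + (-4/v + v/4)) = -4*(-15 + T)*(-4/v + 5*v/4))
919*r(29, 20) + (5 + 17)*(-10) = 919*(-240/20 + 75*20 - 5*29*20 + 16*29/20) + (5 + 17)*(-10) = 919*(-240*1/20 + 1500 - 2900 + 16*29*(1/20)) + 22*(-10) = 919*(-12 + 1500 - 2900 + 116/5) - 220 = 919*(-6944/5) - 220 = -6381536/5 - 220 = -6382636/5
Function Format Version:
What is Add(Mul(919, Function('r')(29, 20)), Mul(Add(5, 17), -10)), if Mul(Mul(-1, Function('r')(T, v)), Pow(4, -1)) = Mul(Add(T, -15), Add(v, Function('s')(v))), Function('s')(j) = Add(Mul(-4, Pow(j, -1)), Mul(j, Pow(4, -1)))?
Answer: Rational(-6382636, 5) ≈ -1.2765e+6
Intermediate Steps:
Function('s')(j) = Add(Mul(-4, Pow(j, -1)), Mul(Rational(1, 4), j)) (Function('s')(j) = Add(Mul(-4, Pow(j, -1)), Mul(j, Rational(1, 4))) = Add(Mul(-4, Pow(j, -1)), Mul(Rational(1, 4), j)))
Function('r')(T, v) = Mul(-4, Add(-15, T), Add(Mul(-4, Pow(v, -1)), Mul(Rational(5, 4), v))) (Function('r')(T, v) = Mul(-4, Mul(Add(T, -15), Add(v, Add(Mul(-4, Pow(v, -1)), Mul(Rational(1, 4), v))))) = Mul(-4, Mul(Add(-15, T), Add(Mul(-4, Pow(v, -1)), Mul(Rational(5, 4), v)))) = Mul(-4, Add(-15, T), Add(Mul(-4, Pow(v, -1)), Mul(Rational(5, 4), v))))
Add(Mul(919, Function('r')(29, 20)), Mul(Add(5, 17), -10)) = Add(Mul(919, Add(Mul(-240, Pow(20, -1)), Mul(75, 20), Mul(-5, 29, 20), Mul(16, 29, Pow(20, -1)))), Mul(Add(5, 17), -10)) = Add(Mul(919, Add(Mul(-240, Rational(1, 20)), 1500, -2900, Mul(16, 29, Rational(1, 20)))), Mul(22, -10)) = Add(Mul(919, Add(-12, 1500, -2900, Rational(116, 5))), -220) = Add(Mul(919, Rational(-6944, 5)), -220) = Add(Rational(-6381536, 5), -220) = Rational(-6382636, 5)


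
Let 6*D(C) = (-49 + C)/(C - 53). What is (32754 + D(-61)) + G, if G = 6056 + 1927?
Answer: 13932109/342 ≈ 40737.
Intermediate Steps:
G = 7983
D(C) = (-49 + C)/(6*(-53 + C)) (D(C) = ((-49 + C)/(C - 53))/6 = ((-49 + C)/(-53 + C))/6 = (-49 + C)/(6*(-53 + C)))
(32754 + D(-61)) + G = (32754 + (-49 - 61)/(6*(-53 - 61))) + 7983 = (32754 + (1/6)*(-110)/(-114)) + 7983 = (32754 + (1/6)*(-1/114)*(-110)) + 7983 = (32754 + 55/342) + 7983 = 11201923/342 + 7983 = 13932109/342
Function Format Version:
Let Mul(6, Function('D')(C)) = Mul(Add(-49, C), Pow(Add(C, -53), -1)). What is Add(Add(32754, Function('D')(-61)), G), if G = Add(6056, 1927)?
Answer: Rational(13932109, 342) ≈ 40737.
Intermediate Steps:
G = 7983
Function('D')(C) = Mul(Rational(1, 6), Pow(Add(-53, C), -1), Add(-49, C)) (Function('D')(C) = Mul(Rational(1, 6), Mul(Add(-49, C), Pow(Add(C, -53), -1))) = Mul(Rational(1, 6), Mul(Add(-49, C), Pow(Add(-53, C), -1))) = Mul(Rational(1, 6), Mul(Pow(Add(-53, C), -1), Add(-49, C))) = Mul(Rational(1, 6), Pow(Add(-53, C), -1), Add(-49, C)))
Add(Add(32754, Function('D')(-61)), G) = Add(Add(32754, Mul(Rational(1, 6), Pow(Add(-53, -61), -1), Add(-49, -61))), 7983) = Add(Add(32754, Mul(Rational(1, 6), Pow(-114, -1), -110)), 7983) = Add(Add(32754, Mul(Rational(1, 6), Rational(-1, 114), -110)), 7983) = Add(Add(32754, Rational(55, 342)), 7983) = Add(Rational(11201923, 342), 7983) = Rational(13932109, 342)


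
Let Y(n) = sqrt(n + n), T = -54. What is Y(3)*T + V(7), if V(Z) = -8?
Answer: -8 - 54*sqrt(6) ≈ -140.27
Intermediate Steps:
Y(n) = sqrt(2)*sqrt(n) (Y(n) = sqrt(2*n) = sqrt(2)*sqrt(n))
Y(3)*T + V(7) = (sqrt(2)*sqrt(3))*(-54) - 8 = sqrt(6)*(-54) - 8 = -54*sqrt(6) - 8 = -8 - 54*sqrt(6)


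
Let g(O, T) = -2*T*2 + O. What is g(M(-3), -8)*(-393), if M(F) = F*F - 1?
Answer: -15720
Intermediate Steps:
M(F) = -1 + F² (M(F) = F² - 1 = -1 + F²)
g(O, T) = O - 4*T (g(O, T) = -4*T + O = O - 4*T)
g(M(-3), -8)*(-393) = ((-1 + (-3)²) - 4*(-8))*(-393) = ((-1 + 9) + 32)*(-393) = (8 + 32)*(-393) = 40*(-393) = -15720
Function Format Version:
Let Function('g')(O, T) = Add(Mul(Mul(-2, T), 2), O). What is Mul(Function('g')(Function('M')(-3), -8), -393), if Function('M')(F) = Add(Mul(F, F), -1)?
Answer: -15720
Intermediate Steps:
Function('M')(F) = Add(-1, Pow(F, 2)) (Function('M')(F) = Add(Pow(F, 2), -1) = Add(-1, Pow(F, 2)))
Function('g')(O, T) = Add(O, Mul(-4, T)) (Function('g')(O, T) = Add(Mul(-4, T), O) = Add(O, Mul(-4, T)))
Mul(Function('g')(Function('M')(-3), -8), -393) = Mul(Add(Add(-1, Pow(-3, 2)), Mul(-4, -8)), -393) = Mul(Add(Add(-1, 9), 32), -393) = Mul(Add(8, 32), -393) = Mul(40, -393) = -15720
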